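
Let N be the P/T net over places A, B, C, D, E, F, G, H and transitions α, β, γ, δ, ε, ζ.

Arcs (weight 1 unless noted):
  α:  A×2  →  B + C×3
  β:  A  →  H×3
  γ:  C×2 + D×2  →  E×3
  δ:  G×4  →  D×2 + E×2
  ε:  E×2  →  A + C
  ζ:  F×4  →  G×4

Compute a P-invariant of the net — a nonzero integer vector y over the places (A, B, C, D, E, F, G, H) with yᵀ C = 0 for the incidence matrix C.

Incidence matrix C (rows=places, cols=transitions):
        α    β    γ    δ    ε    ζ
    A  -2   -1    0    0    1    0
    B   1    0    0    0    0    0
    C   3    0   -2    0    1    0
    D   0    0   -2    2    0    0
    E   0    0    3    2   -2    0
    F   0    0    0    0    0   -4
    G   0    0    0   -4    0    4
    H   0    3    0    0    0    0

Candidate y = [0, 24, -8, 2, -4, -1, -1, 0]; check y·C column-wise:
  col α: 0·-2 + 24·1 + -8·3 + 2·0 + -4·0 + -1·0 + -1·0 = 0
  col β: 0·-1 + 24·0 + -8·0 + 2·0 + -4·0 + -1·0 + -1·0 + 0·3 = 0
  col γ: 24·0 + -8·-2 + 2·-2 + -4·3 + -1·0 + -1·0 = 0
  col δ: 24·0 + -8·0 + 2·2 + -4·2 + -1·0 + -1·-4 = 0
  col ε: 0·1 + 24·0 + -8·1 + 2·0 + -4·-2 + -1·0 + -1·0 = 0
  col ζ: 24·0 + -8·0 + 2·0 + -4·0 + -1·-4 + -1·4 = 0

y = (A:0, B:24, C:-8, D:2, E:-4, F:-1, G:-1, H:0)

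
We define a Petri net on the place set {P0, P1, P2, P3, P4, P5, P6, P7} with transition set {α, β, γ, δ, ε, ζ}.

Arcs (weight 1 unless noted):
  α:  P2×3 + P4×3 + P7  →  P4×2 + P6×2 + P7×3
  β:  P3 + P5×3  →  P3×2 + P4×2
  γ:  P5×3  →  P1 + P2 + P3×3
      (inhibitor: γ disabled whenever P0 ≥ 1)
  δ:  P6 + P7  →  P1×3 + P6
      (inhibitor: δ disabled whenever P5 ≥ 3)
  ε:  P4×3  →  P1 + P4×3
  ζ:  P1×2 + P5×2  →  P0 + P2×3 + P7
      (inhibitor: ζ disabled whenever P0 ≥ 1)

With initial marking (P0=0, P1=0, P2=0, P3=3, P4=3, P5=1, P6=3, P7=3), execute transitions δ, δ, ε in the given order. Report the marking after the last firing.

step 1: fire δ:  (P0=0, P1=0, P2=0, P3=3, P4=3, P5=1, P6=3, P7=3) → (P0=0, P1=3, P2=0, P3=3, P4=3, P5=1, P6=3, P7=2)
step 2: fire δ:  (P0=0, P1=3, P2=0, P3=3, P4=3, P5=1, P6=3, P7=2) → (P0=0, P1=6, P2=0, P3=3, P4=3, P5=1, P6=3, P7=1)
step 3: fire ε:  (P0=0, P1=6, P2=0, P3=3, P4=3, P5=1, P6=3, P7=1) → (P0=0, P1=7, P2=0, P3=3, P4=3, P5=1, P6=3, P7=1)

(P0=0, P1=7, P2=0, P3=3, P4=3, P5=1, P6=3, P7=1)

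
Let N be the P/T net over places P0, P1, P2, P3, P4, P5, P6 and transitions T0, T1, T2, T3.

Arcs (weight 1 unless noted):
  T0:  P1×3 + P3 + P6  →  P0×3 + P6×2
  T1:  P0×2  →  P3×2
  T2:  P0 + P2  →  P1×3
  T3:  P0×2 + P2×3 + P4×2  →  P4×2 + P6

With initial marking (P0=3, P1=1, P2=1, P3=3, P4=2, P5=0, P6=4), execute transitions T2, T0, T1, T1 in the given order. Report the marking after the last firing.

(P0=1, P1=1, P2=0, P3=6, P4=2, P5=0, P6=5)

step 1: fire T2:  (P0=3, P1=1, P2=1, P3=3, P4=2, P5=0, P6=4) → (P0=2, P1=4, P2=0, P3=3, P4=2, P5=0, P6=4)
step 2: fire T0:  (P0=2, P1=4, P2=0, P3=3, P4=2, P5=0, P6=4) → (P0=5, P1=1, P2=0, P3=2, P4=2, P5=0, P6=5)
step 3: fire T1:  (P0=5, P1=1, P2=0, P3=2, P4=2, P5=0, P6=5) → (P0=3, P1=1, P2=0, P3=4, P4=2, P5=0, P6=5)
step 4: fire T1:  (P0=3, P1=1, P2=0, P3=4, P4=2, P5=0, P6=5) → (P0=1, P1=1, P2=0, P3=6, P4=2, P5=0, P6=5)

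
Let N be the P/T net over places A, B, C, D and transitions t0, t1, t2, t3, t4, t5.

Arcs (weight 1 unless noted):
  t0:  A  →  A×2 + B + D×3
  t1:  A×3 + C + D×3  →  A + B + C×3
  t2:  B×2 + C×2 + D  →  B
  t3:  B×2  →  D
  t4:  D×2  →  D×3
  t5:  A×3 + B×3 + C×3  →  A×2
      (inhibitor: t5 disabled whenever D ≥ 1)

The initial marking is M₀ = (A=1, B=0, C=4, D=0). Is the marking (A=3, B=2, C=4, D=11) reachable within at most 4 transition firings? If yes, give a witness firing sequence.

NO — not reachable within 4 firings

depth 0: 1 marking
depth 1: 2 markings reached so far
depth 2: 4 markings reached so far
depth 3: 10 markings reached so far
depth 4: 22 markings reached so far
target is not among the 22 markings reachable within 4 steps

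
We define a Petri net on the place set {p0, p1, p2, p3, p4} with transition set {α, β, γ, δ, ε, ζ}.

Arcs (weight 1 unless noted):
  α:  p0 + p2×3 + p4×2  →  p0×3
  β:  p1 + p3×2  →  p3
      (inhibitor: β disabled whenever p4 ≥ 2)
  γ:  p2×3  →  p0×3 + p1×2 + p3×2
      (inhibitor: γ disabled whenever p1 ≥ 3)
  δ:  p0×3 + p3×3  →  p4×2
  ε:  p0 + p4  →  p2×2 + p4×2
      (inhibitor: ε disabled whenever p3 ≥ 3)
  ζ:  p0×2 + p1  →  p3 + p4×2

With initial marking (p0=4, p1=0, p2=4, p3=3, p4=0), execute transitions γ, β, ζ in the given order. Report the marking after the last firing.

(p0=5, p1=0, p2=1, p3=5, p4=2)

step 1: fire γ:  (p0=4, p1=0, p2=4, p3=3, p4=0) → (p0=7, p1=2, p2=1, p3=5, p4=0)
step 2: fire β:  (p0=7, p1=2, p2=1, p3=5, p4=0) → (p0=7, p1=1, p2=1, p3=4, p4=0)
step 3: fire ζ:  (p0=7, p1=1, p2=1, p3=4, p4=0) → (p0=5, p1=0, p2=1, p3=5, p4=2)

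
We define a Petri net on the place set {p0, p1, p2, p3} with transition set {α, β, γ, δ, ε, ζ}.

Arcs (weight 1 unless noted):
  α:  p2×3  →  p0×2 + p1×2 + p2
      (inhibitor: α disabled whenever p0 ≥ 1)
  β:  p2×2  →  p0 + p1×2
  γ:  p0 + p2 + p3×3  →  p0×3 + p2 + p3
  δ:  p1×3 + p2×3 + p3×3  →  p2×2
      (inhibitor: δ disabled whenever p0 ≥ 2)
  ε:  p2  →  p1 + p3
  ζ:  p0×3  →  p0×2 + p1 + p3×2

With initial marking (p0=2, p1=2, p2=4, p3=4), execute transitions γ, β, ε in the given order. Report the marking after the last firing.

(p0=5, p1=5, p2=1, p3=3)

step 1: fire γ:  (p0=2, p1=2, p2=4, p3=4) → (p0=4, p1=2, p2=4, p3=2)
step 2: fire β:  (p0=4, p1=2, p2=4, p3=2) → (p0=5, p1=4, p2=2, p3=2)
step 3: fire ε:  (p0=5, p1=4, p2=2, p3=2) → (p0=5, p1=5, p2=1, p3=3)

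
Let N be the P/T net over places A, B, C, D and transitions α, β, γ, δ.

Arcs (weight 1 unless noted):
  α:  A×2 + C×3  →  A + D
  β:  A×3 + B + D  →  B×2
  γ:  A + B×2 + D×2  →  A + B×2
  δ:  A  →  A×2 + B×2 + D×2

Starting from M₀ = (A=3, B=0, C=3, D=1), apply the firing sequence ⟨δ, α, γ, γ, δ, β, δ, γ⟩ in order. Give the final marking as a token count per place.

(A=2, B=7, C=0, D=1)

step 1: fire δ:  (A=3, B=0, C=3, D=1) → (A=4, B=2, C=3, D=3)
step 2: fire α:  (A=4, B=2, C=3, D=3) → (A=3, B=2, C=0, D=4)
step 3: fire γ:  (A=3, B=2, C=0, D=4) → (A=3, B=2, C=0, D=2)
step 4: fire γ:  (A=3, B=2, C=0, D=2) → (A=3, B=2, C=0, D=0)
step 5: fire δ:  (A=3, B=2, C=0, D=0) → (A=4, B=4, C=0, D=2)
step 6: fire β:  (A=4, B=4, C=0, D=2) → (A=1, B=5, C=0, D=1)
step 7: fire δ:  (A=1, B=5, C=0, D=1) → (A=2, B=7, C=0, D=3)
step 8: fire γ:  (A=2, B=7, C=0, D=3) → (A=2, B=7, C=0, D=1)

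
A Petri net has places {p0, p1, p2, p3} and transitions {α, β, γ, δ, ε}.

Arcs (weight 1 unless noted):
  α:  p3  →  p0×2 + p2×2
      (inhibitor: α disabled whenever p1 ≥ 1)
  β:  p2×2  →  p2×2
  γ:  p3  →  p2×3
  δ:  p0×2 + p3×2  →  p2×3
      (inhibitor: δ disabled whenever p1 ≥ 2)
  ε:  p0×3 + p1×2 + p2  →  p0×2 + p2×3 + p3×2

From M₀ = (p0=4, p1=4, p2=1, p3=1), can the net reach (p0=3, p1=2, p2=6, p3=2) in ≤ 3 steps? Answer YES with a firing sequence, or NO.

step 1: fire γ:  (p0=4, p1=4, p2=1, p3=1) → (p0=4, p1=4, p2=4, p3=0)
step 2: fire ε:  (p0=4, p1=4, p2=4, p3=0) → (p0=3, p1=2, p2=6, p3=2)

YES — reachable via ⟨γ, ε⟩ (2 firings)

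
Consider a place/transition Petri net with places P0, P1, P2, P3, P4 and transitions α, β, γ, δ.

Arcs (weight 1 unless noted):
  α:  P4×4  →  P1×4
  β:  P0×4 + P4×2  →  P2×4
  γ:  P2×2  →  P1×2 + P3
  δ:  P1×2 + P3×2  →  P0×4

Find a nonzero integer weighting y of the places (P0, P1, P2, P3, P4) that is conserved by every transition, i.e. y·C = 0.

y = (P0:1, P1:0, P2:1, P3:2, P4:0)

Incidence matrix C (rows=places, cols=transitions):
        α    β    γ    δ
   P0   0   -4    0    4
   P1   4    0    2   -2
   P2   0    4   -2    0
   P3   0    0    1   -2
   P4  -4   -2    0    0

Candidate y = [1, 0, 1, 2, 0]; check y·C column-wise:
  col α: 1·0 + 0·4 + 1·0 + 2·0 + 0·-4 = 0
  col β: 1·-4 + 1·4 + 2·0 + 0·-2 = 0
  col γ: 1·0 + 0·2 + 1·-2 + 2·1 = 0
  col δ: 1·4 + 0·-2 + 1·0 + 2·-2 = 0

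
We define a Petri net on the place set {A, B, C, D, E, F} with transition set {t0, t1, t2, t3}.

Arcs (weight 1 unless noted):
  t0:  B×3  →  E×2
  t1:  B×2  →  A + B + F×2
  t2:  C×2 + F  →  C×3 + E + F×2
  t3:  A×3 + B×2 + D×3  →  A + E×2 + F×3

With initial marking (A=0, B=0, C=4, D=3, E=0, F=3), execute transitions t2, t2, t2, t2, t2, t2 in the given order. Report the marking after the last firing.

step 1: fire t2:  (A=0, B=0, C=4, D=3, E=0, F=3) → (A=0, B=0, C=5, D=3, E=1, F=4)
step 2: fire t2:  (A=0, B=0, C=5, D=3, E=1, F=4) → (A=0, B=0, C=6, D=3, E=2, F=5)
step 3: fire t2:  (A=0, B=0, C=6, D=3, E=2, F=5) → (A=0, B=0, C=7, D=3, E=3, F=6)
step 4: fire t2:  (A=0, B=0, C=7, D=3, E=3, F=6) → (A=0, B=0, C=8, D=3, E=4, F=7)
step 5: fire t2:  (A=0, B=0, C=8, D=3, E=4, F=7) → (A=0, B=0, C=9, D=3, E=5, F=8)
step 6: fire t2:  (A=0, B=0, C=9, D=3, E=5, F=8) → (A=0, B=0, C=10, D=3, E=6, F=9)

(A=0, B=0, C=10, D=3, E=6, F=9)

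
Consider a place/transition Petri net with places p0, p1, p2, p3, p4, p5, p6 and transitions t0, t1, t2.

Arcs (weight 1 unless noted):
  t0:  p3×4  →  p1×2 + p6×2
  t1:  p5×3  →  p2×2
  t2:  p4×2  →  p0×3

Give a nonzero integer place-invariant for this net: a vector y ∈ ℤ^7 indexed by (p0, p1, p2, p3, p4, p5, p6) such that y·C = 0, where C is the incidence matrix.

y = (p0:0, p1:2, p2:0, p3:1, p4:0, p5:0, p6:0)

Incidence matrix C (rows=places, cols=transitions):
       t0   t1   t2
   p0   0    0    3
   p1   2    0    0
   p2   0    2    0
   p3  -4    0    0
   p4   0    0   -2
   p5   0   -3    0
   p6   2    0    0

Candidate y = [0, 2, 0, 1, 0, 0, 0]; check y·C column-wise:
  col t0: 2·2 + 1·-4 + 0·2 = 0
  col t1: 2·0 + 0·2 + 1·0 + 0·-3 = 0
  col t2: 0·3 + 2·0 + 1·0 + 0·-2 = 0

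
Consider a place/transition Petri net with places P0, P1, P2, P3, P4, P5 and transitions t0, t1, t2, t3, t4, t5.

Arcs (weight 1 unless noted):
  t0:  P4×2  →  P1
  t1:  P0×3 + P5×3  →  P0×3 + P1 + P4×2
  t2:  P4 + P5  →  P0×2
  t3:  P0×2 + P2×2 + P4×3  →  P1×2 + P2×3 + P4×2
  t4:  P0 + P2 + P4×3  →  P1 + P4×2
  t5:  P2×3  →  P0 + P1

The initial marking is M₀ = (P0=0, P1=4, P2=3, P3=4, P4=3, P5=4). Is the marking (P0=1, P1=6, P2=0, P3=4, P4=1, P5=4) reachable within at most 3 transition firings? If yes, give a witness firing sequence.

step 1: fire t0:  (P0=0, P1=4, P2=3, P3=4, P4=3, P5=4) → (P0=0, P1=5, P2=3, P3=4, P4=1, P5=4)
step 2: fire t5:  (P0=0, P1=5, P2=3, P3=4, P4=1, P5=4) → (P0=1, P1=6, P2=0, P3=4, P4=1, P5=4)

YES — reachable via ⟨t0, t5⟩ (2 firings)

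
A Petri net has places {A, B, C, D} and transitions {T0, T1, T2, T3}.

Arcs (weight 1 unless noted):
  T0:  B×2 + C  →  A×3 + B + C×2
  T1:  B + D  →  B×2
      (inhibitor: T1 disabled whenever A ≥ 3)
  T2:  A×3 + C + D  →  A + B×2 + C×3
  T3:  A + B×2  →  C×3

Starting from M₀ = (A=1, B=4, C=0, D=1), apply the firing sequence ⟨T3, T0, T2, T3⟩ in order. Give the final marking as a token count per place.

step 1: fire T3:  (A=1, B=4, C=0, D=1) → (A=0, B=2, C=3, D=1)
step 2: fire T0:  (A=0, B=2, C=3, D=1) → (A=3, B=1, C=4, D=1)
step 3: fire T2:  (A=3, B=1, C=4, D=1) → (A=1, B=3, C=6, D=0)
step 4: fire T3:  (A=1, B=3, C=6, D=0) → (A=0, B=1, C=9, D=0)

(A=0, B=1, C=9, D=0)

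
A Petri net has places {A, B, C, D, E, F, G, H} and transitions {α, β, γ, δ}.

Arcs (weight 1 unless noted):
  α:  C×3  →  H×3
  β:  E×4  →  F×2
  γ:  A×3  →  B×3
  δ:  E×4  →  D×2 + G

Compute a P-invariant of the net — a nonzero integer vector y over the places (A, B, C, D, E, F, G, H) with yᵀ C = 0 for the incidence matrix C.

y = (A:1, B:1, C:0, D:0, E:0, F:0, G:0, H:0)

Incidence matrix C (rows=places, cols=transitions):
        α    β    γ    δ
    A   0    0   -3    0
    B   0    0    3    0
    C  -3    0    0    0
    D   0    0    0    2
    E   0   -4    0   -4
    F   0    2    0    0
    G   0    0    0    1
    H   3    0    0    0

Candidate y = [1, 1, 0, 0, 0, 0, 0, 0]; check y·C column-wise:
  col α: 1·0 + 1·0 + 0·-3 + 0·3 = 0
  col β: 1·0 + 1·0 + 0·-4 + 0·2 = 0
  col γ: 1·-3 + 1·3 = 0
  col δ: 1·0 + 1·0 + 0·2 + 0·-4 + 0·1 = 0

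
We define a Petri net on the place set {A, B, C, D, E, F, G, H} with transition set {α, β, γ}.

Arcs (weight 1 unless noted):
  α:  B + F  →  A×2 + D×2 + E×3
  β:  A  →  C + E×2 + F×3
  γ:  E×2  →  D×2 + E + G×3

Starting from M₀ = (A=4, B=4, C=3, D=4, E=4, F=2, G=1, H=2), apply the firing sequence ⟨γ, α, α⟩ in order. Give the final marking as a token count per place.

step 1: fire γ:  (A=4, B=4, C=3, D=4, E=4, F=2, G=1, H=2) → (A=4, B=4, C=3, D=6, E=3, F=2, G=4, H=2)
step 2: fire α:  (A=4, B=4, C=3, D=6, E=3, F=2, G=4, H=2) → (A=6, B=3, C=3, D=8, E=6, F=1, G=4, H=2)
step 3: fire α:  (A=6, B=3, C=3, D=8, E=6, F=1, G=4, H=2) → (A=8, B=2, C=3, D=10, E=9, F=0, G=4, H=2)

(A=8, B=2, C=3, D=10, E=9, F=0, G=4, H=2)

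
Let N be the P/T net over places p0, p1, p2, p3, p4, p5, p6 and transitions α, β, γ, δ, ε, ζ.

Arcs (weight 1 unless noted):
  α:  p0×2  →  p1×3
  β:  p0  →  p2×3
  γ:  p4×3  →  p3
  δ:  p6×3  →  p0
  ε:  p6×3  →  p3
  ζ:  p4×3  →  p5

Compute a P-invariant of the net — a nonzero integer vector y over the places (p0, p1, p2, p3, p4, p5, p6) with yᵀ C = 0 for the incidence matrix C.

Incidence matrix C (rows=places, cols=transitions):
        α    β    γ    δ    ε    ζ
   p0  -2   -1    0    1    0    0
   p1   3    0    0    0    0    0
   p2   0    3    0    0    0    0
   p3   0    0    1    0    1    0
   p4   0    0   -3    0    0   -3
   p5   0    0    0    0    0    1
   p6   0    0    0   -3   -3    0

Candidate y = [3, 2, 1, 3, 1, 3, 1]; check y·C column-wise:
  col α: 3·-2 + 2·3 + 1·0 + 3·0 + 1·0 + 3·0 + 1·0 = 0
  col β: 3·-1 + 2·0 + 1·3 + 3·0 + 1·0 + 3·0 + 1·0 = 0
  col γ: 3·0 + 2·0 + 1·0 + 3·1 + 1·-3 + 3·0 + 1·0 = 0
  col δ: 3·1 + 2·0 + 1·0 + 3·0 + 1·0 + 3·0 + 1·-3 = 0
  col ε: 3·0 + 2·0 + 1·0 + 3·1 + 1·0 + 3·0 + 1·-3 = 0
  col ζ: 3·0 + 2·0 + 1·0 + 3·0 + 1·-3 + 3·1 + 1·0 = 0

y = (p0:3, p1:2, p2:1, p3:3, p4:1, p5:3, p6:1)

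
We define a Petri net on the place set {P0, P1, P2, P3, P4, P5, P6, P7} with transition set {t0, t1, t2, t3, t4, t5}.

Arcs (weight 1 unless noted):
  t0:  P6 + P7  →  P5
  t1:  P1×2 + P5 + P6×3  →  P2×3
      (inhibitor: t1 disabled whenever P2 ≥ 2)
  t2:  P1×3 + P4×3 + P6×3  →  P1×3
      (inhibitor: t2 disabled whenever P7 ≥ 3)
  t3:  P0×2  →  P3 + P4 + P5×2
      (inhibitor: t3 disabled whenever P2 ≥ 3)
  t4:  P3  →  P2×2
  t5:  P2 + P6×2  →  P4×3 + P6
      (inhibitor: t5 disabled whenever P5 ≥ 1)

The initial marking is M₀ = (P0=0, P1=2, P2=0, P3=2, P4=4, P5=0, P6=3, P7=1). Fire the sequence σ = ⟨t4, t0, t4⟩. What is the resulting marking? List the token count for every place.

step 1: fire t4:  (P0=0, P1=2, P2=0, P3=2, P4=4, P5=0, P6=3, P7=1) → (P0=0, P1=2, P2=2, P3=1, P4=4, P5=0, P6=3, P7=1)
step 2: fire t0:  (P0=0, P1=2, P2=2, P3=1, P4=4, P5=0, P6=3, P7=1) → (P0=0, P1=2, P2=2, P3=1, P4=4, P5=1, P6=2, P7=0)
step 3: fire t4:  (P0=0, P1=2, P2=2, P3=1, P4=4, P5=1, P6=2, P7=0) → (P0=0, P1=2, P2=4, P3=0, P4=4, P5=1, P6=2, P7=0)

(P0=0, P1=2, P2=4, P3=0, P4=4, P5=1, P6=2, P7=0)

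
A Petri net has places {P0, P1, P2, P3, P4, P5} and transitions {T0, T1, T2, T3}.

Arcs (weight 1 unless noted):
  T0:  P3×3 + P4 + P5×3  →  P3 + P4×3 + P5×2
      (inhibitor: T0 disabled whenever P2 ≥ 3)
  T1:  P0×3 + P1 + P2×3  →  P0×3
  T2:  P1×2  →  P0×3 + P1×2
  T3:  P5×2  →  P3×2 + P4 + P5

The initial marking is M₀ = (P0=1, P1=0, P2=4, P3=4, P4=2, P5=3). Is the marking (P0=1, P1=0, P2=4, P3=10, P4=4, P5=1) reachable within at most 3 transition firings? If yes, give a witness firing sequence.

NO — not reachable within 3 firings

depth 0: 1 marking
depth 1: 2 markings reached so far
depth 2: 3 markings reached so far
depth 3: 3 markings reached so far
(frontier empty at depth 3; search complete)
target is not among the 3 markings reachable within 3 steps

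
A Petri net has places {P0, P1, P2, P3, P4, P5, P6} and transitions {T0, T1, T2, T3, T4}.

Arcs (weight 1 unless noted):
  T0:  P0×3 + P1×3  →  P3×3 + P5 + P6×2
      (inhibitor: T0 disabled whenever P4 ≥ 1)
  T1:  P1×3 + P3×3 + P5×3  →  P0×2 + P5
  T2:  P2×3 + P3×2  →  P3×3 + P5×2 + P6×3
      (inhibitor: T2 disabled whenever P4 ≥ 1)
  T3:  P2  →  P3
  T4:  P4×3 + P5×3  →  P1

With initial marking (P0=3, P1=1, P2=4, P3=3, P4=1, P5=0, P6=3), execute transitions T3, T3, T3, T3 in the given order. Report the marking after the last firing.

step 1: fire T3:  (P0=3, P1=1, P2=4, P3=3, P4=1, P5=0, P6=3) → (P0=3, P1=1, P2=3, P3=4, P4=1, P5=0, P6=3)
step 2: fire T3:  (P0=3, P1=1, P2=3, P3=4, P4=1, P5=0, P6=3) → (P0=3, P1=1, P2=2, P3=5, P4=1, P5=0, P6=3)
step 3: fire T3:  (P0=3, P1=1, P2=2, P3=5, P4=1, P5=0, P6=3) → (P0=3, P1=1, P2=1, P3=6, P4=1, P5=0, P6=3)
step 4: fire T3:  (P0=3, P1=1, P2=1, P3=6, P4=1, P5=0, P6=3) → (P0=3, P1=1, P2=0, P3=7, P4=1, P5=0, P6=3)

(P0=3, P1=1, P2=0, P3=7, P4=1, P5=0, P6=3)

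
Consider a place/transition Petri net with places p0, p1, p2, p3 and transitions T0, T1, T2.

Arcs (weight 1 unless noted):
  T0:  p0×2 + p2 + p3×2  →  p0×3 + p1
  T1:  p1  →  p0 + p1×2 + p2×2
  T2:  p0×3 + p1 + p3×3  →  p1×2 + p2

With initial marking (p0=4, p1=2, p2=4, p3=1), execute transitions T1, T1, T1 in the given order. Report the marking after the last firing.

(p0=7, p1=5, p2=10, p3=1)

step 1: fire T1:  (p0=4, p1=2, p2=4, p3=1) → (p0=5, p1=3, p2=6, p3=1)
step 2: fire T1:  (p0=5, p1=3, p2=6, p3=1) → (p0=6, p1=4, p2=8, p3=1)
step 3: fire T1:  (p0=6, p1=4, p2=8, p3=1) → (p0=7, p1=5, p2=10, p3=1)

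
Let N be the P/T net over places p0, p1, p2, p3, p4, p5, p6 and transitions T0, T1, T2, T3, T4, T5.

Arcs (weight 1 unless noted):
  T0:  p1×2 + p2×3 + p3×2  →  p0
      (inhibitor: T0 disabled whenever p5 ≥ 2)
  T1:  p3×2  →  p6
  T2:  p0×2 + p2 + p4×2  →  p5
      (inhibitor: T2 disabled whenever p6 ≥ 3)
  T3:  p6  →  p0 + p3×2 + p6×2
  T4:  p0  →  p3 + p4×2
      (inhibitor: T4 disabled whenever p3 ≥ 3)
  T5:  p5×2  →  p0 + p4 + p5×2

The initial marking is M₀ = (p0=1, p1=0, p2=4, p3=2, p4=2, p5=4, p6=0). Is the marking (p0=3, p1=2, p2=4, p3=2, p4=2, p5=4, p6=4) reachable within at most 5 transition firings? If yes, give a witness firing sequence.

NO — not reachable within 5 firings

depth 0: 1 marking
depth 1: 4 markings reached so far
depth 2: 10 markings reached so far
depth 3: 21 markings reached so far
depth 4: 40 markings reached so far
depth 5: 72 markings reached so far
target is not among the 72 markings reachable within 5 steps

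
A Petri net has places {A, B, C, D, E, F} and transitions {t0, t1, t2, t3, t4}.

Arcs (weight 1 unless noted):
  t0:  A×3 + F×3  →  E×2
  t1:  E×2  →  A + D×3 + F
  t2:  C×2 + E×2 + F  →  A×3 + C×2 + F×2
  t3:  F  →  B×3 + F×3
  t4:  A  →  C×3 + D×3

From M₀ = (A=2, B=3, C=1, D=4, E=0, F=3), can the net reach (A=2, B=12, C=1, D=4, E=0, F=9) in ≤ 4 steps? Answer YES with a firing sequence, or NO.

YES — reachable via ⟨t3, t3, t3⟩ (3 firings)

step 1: fire t3:  (A=2, B=3, C=1, D=4, E=0, F=3) → (A=2, B=6, C=1, D=4, E=0, F=5)
step 2: fire t3:  (A=2, B=6, C=1, D=4, E=0, F=5) → (A=2, B=9, C=1, D=4, E=0, F=7)
step 3: fire t3:  (A=2, B=9, C=1, D=4, E=0, F=7) → (A=2, B=12, C=1, D=4, E=0, F=9)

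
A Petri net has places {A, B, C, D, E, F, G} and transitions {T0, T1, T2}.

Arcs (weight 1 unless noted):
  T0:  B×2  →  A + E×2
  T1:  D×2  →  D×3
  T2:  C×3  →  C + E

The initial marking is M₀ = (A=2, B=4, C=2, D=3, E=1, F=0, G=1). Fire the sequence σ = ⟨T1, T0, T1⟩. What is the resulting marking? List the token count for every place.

step 1: fire T1:  (A=2, B=4, C=2, D=3, E=1, F=0, G=1) → (A=2, B=4, C=2, D=4, E=1, F=0, G=1)
step 2: fire T0:  (A=2, B=4, C=2, D=4, E=1, F=0, G=1) → (A=3, B=2, C=2, D=4, E=3, F=0, G=1)
step 3: fire T1:  (A=3, B=2, C=2, D=4, E=3, F=0, G=1) → (A=3, B=2, C=2, D=5, E=3, F=0, G=1)

(A=3, B=2, C=2, D=5, E=3, F=0, G=1)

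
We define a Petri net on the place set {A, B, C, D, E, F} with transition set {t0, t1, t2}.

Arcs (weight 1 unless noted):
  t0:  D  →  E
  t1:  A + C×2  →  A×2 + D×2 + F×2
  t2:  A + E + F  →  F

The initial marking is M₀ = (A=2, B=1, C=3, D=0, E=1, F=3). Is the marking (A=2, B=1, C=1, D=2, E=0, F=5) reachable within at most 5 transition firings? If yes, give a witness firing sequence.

YES — reachable via ⟨t1, t2⟩ (2 firings)

step 1: fire t1:  (A=2, B=1, C=3, D=0, E=1, F=3) → (A=3, B=1, C=1, D=2, E=1, F=5)
step 2: fire t2:  (A=3, B=1, C=1, D=2, E=1, F=5) → (A=2, B=1, C=1, D=2, E=0, F=5)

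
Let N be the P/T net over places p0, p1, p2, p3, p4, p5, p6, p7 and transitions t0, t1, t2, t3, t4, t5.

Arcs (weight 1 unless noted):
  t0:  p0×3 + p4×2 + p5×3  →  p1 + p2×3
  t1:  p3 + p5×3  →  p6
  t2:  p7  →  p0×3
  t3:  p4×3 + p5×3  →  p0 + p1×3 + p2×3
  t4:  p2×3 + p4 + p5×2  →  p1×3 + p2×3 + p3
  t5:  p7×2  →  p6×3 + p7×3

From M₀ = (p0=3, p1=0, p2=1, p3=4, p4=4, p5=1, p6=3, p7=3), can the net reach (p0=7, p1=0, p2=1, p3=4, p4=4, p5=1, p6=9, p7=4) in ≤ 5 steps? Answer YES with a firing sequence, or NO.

depth 0: 1 marking
depth 1: 3 markings reached so far
depth 2: 6 markings reached so far
depth 3: 10 markings reached so far
depth 4: 14 markings reached so far
depth 5: 19 markings reached so far
target is not among the 19 markings reachable within 5 steps

NO — not reachable within 5 firings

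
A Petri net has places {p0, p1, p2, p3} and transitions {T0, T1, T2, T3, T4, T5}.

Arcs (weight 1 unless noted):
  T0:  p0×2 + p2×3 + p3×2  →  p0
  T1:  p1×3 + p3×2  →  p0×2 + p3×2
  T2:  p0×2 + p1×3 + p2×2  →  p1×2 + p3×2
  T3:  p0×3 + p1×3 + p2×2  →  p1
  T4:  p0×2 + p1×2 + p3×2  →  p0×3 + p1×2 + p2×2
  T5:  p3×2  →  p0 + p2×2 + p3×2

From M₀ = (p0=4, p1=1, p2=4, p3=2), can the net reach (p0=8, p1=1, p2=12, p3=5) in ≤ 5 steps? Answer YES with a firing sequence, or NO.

NO — not reachable within 5 firings

depth 0: 1 marking
depth 1: 3 markings reached so far
depth 2: 5 markings reached so far
depth 3: 7 markings reached so far
depth 4: 9 markings reached so far
depth 5: 11 markings reached so far
target is not among the 11 markings reachable within 5 steps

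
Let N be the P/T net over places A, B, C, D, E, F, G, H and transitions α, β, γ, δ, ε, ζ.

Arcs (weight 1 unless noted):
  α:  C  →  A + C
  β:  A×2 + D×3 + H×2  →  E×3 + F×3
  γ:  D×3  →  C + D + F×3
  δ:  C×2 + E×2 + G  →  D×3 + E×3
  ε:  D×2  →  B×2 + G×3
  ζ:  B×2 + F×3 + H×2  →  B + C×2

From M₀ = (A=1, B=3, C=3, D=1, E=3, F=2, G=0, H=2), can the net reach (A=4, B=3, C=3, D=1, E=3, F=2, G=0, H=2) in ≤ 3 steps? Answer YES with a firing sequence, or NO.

step 1: fire α:  (A=1, B=3, C=3, D=1, E=3, F=2, G=0, H=2) → (A=2, B=3, C=3, D=1, E=3, F=2, G=0, H=2)
step 2: fire α:  (A=2, B=3, C=3, D=1, E=3, F=2, G=0, H=2) → (A=3, B=3, C=3, D=1, E=3, F=2, G=0, H=2)
step 3: fire α:  (A=3, B=3, C=3, D=1, E=3, F=2, G=0, H=2) → (A=4, B=3, C=3, D=1, E=3, F=2, G=0, H=2)

YES — reachable via ⟨α, α, α⟩ (3 firings)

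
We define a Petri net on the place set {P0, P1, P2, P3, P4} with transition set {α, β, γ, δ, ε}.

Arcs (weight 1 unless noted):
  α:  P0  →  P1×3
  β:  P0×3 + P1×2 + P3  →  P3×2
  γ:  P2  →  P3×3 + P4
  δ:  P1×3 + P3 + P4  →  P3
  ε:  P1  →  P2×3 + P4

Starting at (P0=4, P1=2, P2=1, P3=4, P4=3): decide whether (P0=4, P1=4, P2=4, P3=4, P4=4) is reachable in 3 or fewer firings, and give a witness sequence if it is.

depth 0: 1 marking
depth 1: 5 markings reached so far
depth 2: 13 markings reached so far
depth 3: 26 markings reached so far
target is not among the 26 markings reachable within 3 steps

NO — not reachable within 3 firings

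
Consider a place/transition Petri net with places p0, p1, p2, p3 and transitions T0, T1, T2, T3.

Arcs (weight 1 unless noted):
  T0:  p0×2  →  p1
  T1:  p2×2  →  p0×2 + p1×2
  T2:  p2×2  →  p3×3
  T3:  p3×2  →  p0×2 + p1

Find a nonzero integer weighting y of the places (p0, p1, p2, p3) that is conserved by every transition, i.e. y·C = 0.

y = (p0:1, p1:2, p2:3, p3:2)

Incidence matrix C (rows=places, cols=transitions):
       T0   T1   T2   T3
   p0  -2    2    0    2
   p1   1    2    0    1
   p2   0   -2   -2    0
   p3   0    0    3   -2

Candidate y = [1, 2, 3, 2]; check y·C column-wise:
  col T0: 1·-2 + 2·1 + 3·0 + 2·0 = 0
  col T1: 1·2 + 2·2 + 3·-2 + 2·0 = 0
  col T2: 1·0 + 2·0 + 3·-2 + 2·3 = 0
  col T3: 1·2 + 2·1 + 3·0 + 2·-2 = 0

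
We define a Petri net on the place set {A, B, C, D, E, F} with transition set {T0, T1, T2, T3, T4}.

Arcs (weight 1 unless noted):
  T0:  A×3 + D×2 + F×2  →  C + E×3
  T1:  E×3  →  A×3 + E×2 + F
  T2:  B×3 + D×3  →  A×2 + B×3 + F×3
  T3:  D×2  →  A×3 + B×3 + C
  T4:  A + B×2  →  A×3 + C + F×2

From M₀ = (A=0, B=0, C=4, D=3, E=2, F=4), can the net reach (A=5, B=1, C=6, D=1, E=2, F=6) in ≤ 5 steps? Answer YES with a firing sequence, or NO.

step 1: fire T3:  (A=0, B=0, C=4, D=3, E=2, F=4) → (A=3, B=3, C=5, D=1, E=2, F=4)
step 2: fire T4:  (A=3, B=3, C=5, D=1, E=2, F=4) → (A=5, B=1, C=6, D=1, E=2, F=6)

YES — reachable via ⟨T3, T4⟩ (2 firings)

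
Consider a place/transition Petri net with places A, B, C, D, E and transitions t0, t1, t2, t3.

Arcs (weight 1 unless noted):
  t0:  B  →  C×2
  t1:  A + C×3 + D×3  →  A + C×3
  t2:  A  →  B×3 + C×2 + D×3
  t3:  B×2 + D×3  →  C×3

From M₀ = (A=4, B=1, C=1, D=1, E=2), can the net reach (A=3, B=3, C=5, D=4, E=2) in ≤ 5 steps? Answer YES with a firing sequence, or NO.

YES — reachable via ⟨t0, t2⟩ (2 firings)

step 1: fire t0:  (A=4, B=1, C=1, D=1, E=2) → (A=4, B=0, C=3, D=1, E=2)
step 2: fire t2:  (A=4, B=0, C=3, D=1, E=2) → (A=3, B=3, C=5, D=4, E=2)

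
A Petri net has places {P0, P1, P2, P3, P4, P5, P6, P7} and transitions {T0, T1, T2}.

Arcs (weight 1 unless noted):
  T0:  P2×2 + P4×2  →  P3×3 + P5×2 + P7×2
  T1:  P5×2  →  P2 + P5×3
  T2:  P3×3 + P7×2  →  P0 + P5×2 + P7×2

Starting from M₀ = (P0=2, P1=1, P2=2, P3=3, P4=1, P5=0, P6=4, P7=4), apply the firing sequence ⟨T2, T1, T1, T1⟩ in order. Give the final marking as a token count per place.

step 1: fire T2:  (P0=2, P1=1, P2=2, P3=3, P4=1, P5=0, P6=4, P7=4) → (P0=3, P1=1, P2=2, P3=0, P4=1, P5=2, P6=4, P7=4)
step 2: fire T1:  (P0=3, P1=1, P2=2, P3=0, P4=1, P5=2, P6=4, P7=4) → (P0=3, P1=1, P2=3, P3=0, P4=1, P5=3, P6=4, P7=4)
step 3: fire T1:  (P0=3, P1=1, P2=3, P3=0, P4=1, P5=3, P6=4, P7=4) → (P0=3, P1=1, P2=4, P3=0, P4=1, P5=4, P6=4, P7=4)
step 4: fire T1:  (P0=3, P1=1, P2=4, P3=0, P4=1, P5=4, P6=4, P7=4) → (P0=3, P1=1, P2=5, P3=0, P4=1, P5=5, P6=4, P7=4)

(P0=3, P1=1, P2=5, P3=0, P4=1, P5=5, P6=4, P7=4)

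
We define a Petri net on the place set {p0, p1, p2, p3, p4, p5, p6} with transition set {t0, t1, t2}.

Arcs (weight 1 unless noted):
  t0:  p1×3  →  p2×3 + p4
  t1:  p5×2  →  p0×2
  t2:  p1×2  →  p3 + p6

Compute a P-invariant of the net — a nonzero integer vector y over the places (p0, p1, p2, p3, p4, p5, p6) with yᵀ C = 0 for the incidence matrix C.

y = (p0:0, p1:1, p2:1, p3:2, p4:0, p5:0, p6:0)

Incidence matrix C (rows=places, cols=transitions):
       t0   t1   t2
   p0   0    2    0
   p1  -3    0   -2
   p2   3    0    0
   p3   0    0    1
   p4   1    0    0
   p5   0   -2    0
   p6   0    0    1

Candidate y = [0, 1, 1, 2, 0, 0, 0]; check y·C column-wise:
  col t0: 1·-3 + 1·3 + 2·0 + 0·1 = 0
  col t1: 0·2 + 1·0 + 1·0 + 2·0 + 0·-2 = 0
  col t2: 1·-2 + 1·0 + 2·1 + 0·1 = 0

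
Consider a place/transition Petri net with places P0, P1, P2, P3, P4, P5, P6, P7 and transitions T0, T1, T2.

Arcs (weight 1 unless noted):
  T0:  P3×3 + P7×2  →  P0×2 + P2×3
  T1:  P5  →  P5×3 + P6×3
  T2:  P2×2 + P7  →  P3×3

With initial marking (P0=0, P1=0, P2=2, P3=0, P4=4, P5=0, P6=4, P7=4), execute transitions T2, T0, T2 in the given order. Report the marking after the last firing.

(P0=2, P1=0, P2=1, P3=3, P4=4, P5=0, P6=4, P7=0)

step 1: fire T2:  (P0=0, P1=0, P2=2, P3=0, P4=4, P5=0, P6=4, P7=4) → (P0=0, P1=0, P2=0, P3=3, P4=4, P5=0, P6=4, P7=3)
step 2: fire T0:  (P0=0, P1=0, P2=0, P3=3, P4=4, P5=0, P6=4, P7=3) → (P0=2, P1=0, P2=3, P3=0, P4=4, P5=0, P6=4, P7=1)
step 3: fire T2:  (P0=2, P1=0, P2=3, P3=0, P4=4, P5=0, P6=4, P7=1) → (P0=2, P1=0, P2=1, P3=3, P4=4, P5=0, P6=4, P7=0)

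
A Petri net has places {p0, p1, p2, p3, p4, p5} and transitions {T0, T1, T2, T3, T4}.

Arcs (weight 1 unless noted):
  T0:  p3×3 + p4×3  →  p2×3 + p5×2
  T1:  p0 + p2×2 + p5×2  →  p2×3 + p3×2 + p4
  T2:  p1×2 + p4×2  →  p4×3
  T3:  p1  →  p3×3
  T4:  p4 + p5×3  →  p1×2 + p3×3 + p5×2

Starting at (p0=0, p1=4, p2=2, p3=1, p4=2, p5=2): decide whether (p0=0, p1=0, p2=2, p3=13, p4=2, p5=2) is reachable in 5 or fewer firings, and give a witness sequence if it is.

YES — reachable via ⟨T3, T3, T3, T3⟩ (4 firings)

step 1: fire T3:  (p0=0, p1=4, p2=2, p3=1, p4=2, p5=2) → (p0=0, p1=3, p2=2, p3=4, p4=2, p5=2)
step 2: fire T3:  (p0=0, p1=3, p2=2, p3=4, p4=2, p5=2) → (p0=0, p1=2, p2=2, p3=7, p4=2, p5=2)
step 3: fire T3:  (p0=0, p1=2, p2=2, p3=7, p4=2, p5=2) → (p0=0, p1=1, p2=2, p3=10, p4=2, p5=2)
step 4: fire T3:  (p0=0, p1=1, p2=2, p3=10, p4=2, p5=2) → (p0=0, p1=0, p2=2, p3=13, p4=2, p5=2)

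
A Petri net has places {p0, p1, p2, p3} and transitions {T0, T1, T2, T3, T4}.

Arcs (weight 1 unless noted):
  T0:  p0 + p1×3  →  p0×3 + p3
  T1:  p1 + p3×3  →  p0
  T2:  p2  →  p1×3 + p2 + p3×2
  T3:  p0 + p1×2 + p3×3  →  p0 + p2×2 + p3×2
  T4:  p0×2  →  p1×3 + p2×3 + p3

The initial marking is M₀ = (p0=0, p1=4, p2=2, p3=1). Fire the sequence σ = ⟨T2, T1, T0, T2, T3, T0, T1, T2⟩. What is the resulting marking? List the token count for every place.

step 1: fire T2:  (p0=0, p1=4, p2=2, p3=1) → (p0=0, p1=7, p2=2, p3=3)
step 2: fire T1:  (p0=0, p1=7, p2=2, p3=3) → (p0=1, p1=6, p2=2, p3=0)
step 3: fire T0:  (p0=1, p1=6, p2=2, p3=0) → (p0=3, p1=3, p2=2, p3=1)
step 4: fire T2:  (p0=3, p1=3, p2=2, p3=1) → (p0=3, p1=6, p2=2, p3=3)
step 5: fire T3:  (p0=3, p1=6, p2=2, p3=3) → (p0=3, p1=4, p2=4, p3=2)
step 6: fire T0:  (p0=3, p1=4, p2=4, p3=2) → (p0=5, p1=1, p2=4, p3=3)
step 7: fire T1:  (p0=5, p1=1, p2=4, p3=3) → (p0=6, p1=0, p2=4, p3=0)
step 8: fire T2:  (p0=6, p1=0, p2=4, p3=0) → (p0=6, p1=3, p2=4, p3=2)

(p0=6, p1=3, p2=4, p3=2)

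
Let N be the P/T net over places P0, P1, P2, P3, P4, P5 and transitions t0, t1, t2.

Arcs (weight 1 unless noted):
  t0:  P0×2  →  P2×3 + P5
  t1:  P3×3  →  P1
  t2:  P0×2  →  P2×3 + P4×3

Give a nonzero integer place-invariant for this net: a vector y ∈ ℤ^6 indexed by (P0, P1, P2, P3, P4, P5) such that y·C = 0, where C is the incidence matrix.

y = (P0:3, P1:0, P2:2, P3:0, P4:0, P5:0)

Incidence matrix C (rows=places, cols=transitions):
       t0   t1   t2
   P0  -2    0   -2
   P1   0    1    0
   P2   3    0    3
   P3   0   -3    0
   P4   0    0    3
   P5   1    0    0

Candidate y = [3, 0, 2, 0, 0, 0]; check y·C column-wise:
  col t0: 3·-2 + 2·3 + 0·1 = 0
  col t1: 3·0 + 0·1 + 2·0 + 0·-3 = 0
  col t2: 3·-2 + 2·3 + 0·3 = 0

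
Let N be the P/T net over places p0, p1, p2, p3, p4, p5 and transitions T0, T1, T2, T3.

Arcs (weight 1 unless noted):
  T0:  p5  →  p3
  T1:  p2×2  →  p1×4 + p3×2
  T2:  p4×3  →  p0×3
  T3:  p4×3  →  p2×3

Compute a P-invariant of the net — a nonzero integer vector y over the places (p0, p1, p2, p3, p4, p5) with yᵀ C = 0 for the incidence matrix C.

Incidence matrix C (rows=places, cols=transitions):
       T0   T1   T2   T3
   p0   0    0    3    0
   p1   0    4    0    0
   p2   0   -2    0    3
   p3   1    2    0    0
   p4   0    0   -3   -3
   p5  -1    0    0    0

Candidate y = [2, 1, 2, 0, 2, 0]; check y·C column-wise:
  col T0: 2·0 + 1·0 + 2·0 + 0·1 + 2·0 + 0·-1 = 0
  col T1: 2·0 + 1·4 + 2·-2 + 0·2 + 2·0 = 0
  col T2: 2·3 + 1·0 + 2·0 + 2·-3 = 0
  col T3: 2·0 + 1·0 + 2·3 + 2·-3 = 0

y = (p0:2, p1:1, p2:2, p3:0, p4:2, p5:0)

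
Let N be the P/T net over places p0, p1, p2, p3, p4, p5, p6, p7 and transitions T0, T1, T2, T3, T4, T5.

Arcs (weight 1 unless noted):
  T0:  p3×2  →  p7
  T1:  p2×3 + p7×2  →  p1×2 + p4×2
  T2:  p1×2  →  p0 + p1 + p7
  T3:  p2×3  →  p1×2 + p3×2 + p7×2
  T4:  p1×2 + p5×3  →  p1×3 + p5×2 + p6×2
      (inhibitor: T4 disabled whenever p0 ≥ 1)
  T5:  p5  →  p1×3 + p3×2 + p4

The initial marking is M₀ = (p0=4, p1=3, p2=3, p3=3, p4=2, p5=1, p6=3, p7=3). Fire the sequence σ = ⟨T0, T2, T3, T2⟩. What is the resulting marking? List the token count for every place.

step 1: fire T0:  (p0=4, p1=3, p2=3, p3=3, p4=2, p5=1, p6=3, p7=3) → (p0=4, p1=3, p2=3, p3=1, p4=2, p5=1, p6=3, p7=4)
step 2: fire T2:  (p0=4, p1=3, p2=3, p3=1, p4=2, p5=1, p6=3, p7=4) → (p0=5, p1=2, p2=3, p3=1, p4=2, p5=1, p6=3, p7=5)
step 3: fire T3:  (p0=5, p1=2, p2=3, p3=1, p4=2, p5=1, p6=3, p7=5) → (p0=5, p1=4, p2=0, p3=3, p4=2, p5=1, p6=3, p7=7)
step 4: fire T2:  (p0=5, p1=4, p2=0, p3=3, p4=2, p5=1, p6=3, p7=7) → (p0=6, p1=3, p2=0, p3=3, p4=2, p5=1, p6=3, p7=8)

(p0=6, p1=3, p2=0, p3=3, p4=2, p5=1, p6=3, p7=8)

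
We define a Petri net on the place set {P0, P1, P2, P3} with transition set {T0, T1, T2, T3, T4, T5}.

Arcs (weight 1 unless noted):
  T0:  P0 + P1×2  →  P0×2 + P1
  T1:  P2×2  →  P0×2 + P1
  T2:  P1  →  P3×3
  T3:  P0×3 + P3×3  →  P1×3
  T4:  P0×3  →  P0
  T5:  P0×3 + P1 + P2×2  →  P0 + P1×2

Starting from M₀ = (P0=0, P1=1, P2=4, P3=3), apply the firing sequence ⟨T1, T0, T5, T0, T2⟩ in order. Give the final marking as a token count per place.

(P0=2, P1=0, P2=0, P3=6)

step 1: fire T1:  (P0=0, P1=1, P2=4, P3=3) → (P0=2, P1=2, P2=2, P3=3)
step 2: fire T0:  (P0=2, P1=2, P2=2, P3=3) → (P0=3, P1=1, P2=2, P3=3)
step 3: fire T5:  (P0=3, P1=1, P2=2, P3=3) → (P0=1, P1=2, P2=0, P3=3)
step 4: fire T0:  (P0=1, P1=2, P2=0, P3=3) → (P0=2, P1=1, P2=0, P3=3)
step 5: fire T2:  (P0=2, P1=1, P2=0, P3=3) → (P0=2, P1=0, P2=0, P3=6)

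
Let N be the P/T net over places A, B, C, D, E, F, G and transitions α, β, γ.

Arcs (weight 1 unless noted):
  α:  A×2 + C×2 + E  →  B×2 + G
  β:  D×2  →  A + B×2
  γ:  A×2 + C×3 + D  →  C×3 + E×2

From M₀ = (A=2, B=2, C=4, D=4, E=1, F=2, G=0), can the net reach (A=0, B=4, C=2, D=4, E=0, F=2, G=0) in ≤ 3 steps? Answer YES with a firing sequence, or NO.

depth 0: 1 marking
depth 1: 4 markings reached so far
depth 2: 7 markings reached so far
depth 3: 8 markings reached so far
target is not among the 8 markings reachable within 3 steps

NO — not reachable within 3 firings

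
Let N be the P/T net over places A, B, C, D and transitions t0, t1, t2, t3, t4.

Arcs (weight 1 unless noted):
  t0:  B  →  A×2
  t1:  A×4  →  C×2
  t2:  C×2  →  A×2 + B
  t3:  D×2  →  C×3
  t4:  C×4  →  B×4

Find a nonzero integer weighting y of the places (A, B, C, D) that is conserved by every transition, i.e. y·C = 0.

y = (A:1, B:2, C:2, D:3)

Incidence matrix C (rows=places, cols=transitions):
       t0   t1   t2   t3   t4
    A   2   -4    2    0    0
    B  -1    0    1    0    4
    C   0    2   -2    3   -4
    D   0    0    0   -2    0

Candidate y = [1, 2, 2, 3]; check y·C column-wise:
  col t0: 1·2 + 2·-1 + 2·0 + 3·0 = 0
  col t1: 1·-4 + 2·0 + 2·2 + 3·0 = 0
  col t2: 1·2 + 2·1 + 2·-2 + 3·0 = 0
  col t3: 1·0 + 2·0 + 2·3 + 3·-2 = 0
  col t4: 1·0 + 2·4 + 2·-4 + 3·0 = 0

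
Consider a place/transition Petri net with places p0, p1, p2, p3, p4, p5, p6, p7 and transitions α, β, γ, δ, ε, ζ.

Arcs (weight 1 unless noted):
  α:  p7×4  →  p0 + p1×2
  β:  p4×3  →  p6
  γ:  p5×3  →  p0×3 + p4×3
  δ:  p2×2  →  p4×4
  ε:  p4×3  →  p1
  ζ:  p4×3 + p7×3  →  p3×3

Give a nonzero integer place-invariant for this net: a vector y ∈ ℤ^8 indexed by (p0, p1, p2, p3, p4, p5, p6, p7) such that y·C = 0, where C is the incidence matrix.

Incidence matrix C (rows=places, cols=transitions):
        α    β    γ    δ    ε    ζ
   p0   1    0    3    0    0    0
   p1   2    0    0    0    1    0
   p2   0    0    0   -2    0    0
   p3   0    0    0    0    0    3
   p4   0   -3    3    4   -3   -3
   p5   0    0   -3    0    0    0
   p6   0    1    0    0    0    0
   p7  -4    0    0    0    0   -3

Candidate y = [6, -3, -2, -1, -1, 5, -3, 0]; check y·C column-wise:
  col α: 6·1 + -3·2 + -2·0 + -1·0 + -1·0 + 5·0 + -3·0 + 0·-4 = 0
  col β: 6·0 + -3·0 + -2·0 + -1·0 + -1·-3 + 5·0 + -3·1 = 0
  col γ: 6·3 + -3·0 + -2·0 + -1·0 + -1·3 + 5·-3 + -3·0 = 0
  col δ: 6·0 + -3·0 + -2·-2 + -1·0 + -1·4 + 5·0 + -3·0 = 0
  col ε: 6·0 + -3·1 + -2·0 + -1·0 + -1·-3 + 5·0 + -3·0 = 0
  col ζ: 6·0 + -3·0 + -2·0 + -1·3 + -1·-3 + 5·0 + -3·0 + 0·-3 = 0

y = (p0:6, p1:-3, p2:-2, p3:-1, p4:-1, p5:5, p6:-3, p7:0)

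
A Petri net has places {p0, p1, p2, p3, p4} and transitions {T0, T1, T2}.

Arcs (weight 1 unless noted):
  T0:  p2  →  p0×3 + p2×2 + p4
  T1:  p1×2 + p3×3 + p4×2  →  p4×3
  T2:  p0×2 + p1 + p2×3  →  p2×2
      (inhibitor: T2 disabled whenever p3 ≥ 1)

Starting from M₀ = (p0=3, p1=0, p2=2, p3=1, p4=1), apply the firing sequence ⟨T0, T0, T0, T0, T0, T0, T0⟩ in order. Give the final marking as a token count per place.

(p0=24, p1=0, p2=9, p3=1, p4=8)

step 1: fire T0:  (p0=3, p1=0, p2=2, p3=1, p4=1) → (p0=6, p1=0, p2=3, p3=1, p4=2)
step 2: fire T0:  (p0=6, p1=0, p2=3, p3=1, p4=2) → (p0=9, p1=0, p2=4, p3=1, p4=3)
step 3: fire T0:  (p0=9, p1=0, p2=4, p3=1, p4=3) → (p0=12, p1=0, p2=5, p3=1, p4=4)
step 4: fire T0:  (p0=12, p1=0, p2=5, p3=1, p4=4) → (p0=15, p1=0, p2=6, p3=1, p4=5)
step 5: fire T0:  (p0=15, p1=0, p2=6, p3=1, p4=5) → (p0=18, p1=0, p2=7, p3=1, p4=6)
step 6: fire T0:  (p0=18, p1=0, p2=7, p3=1, p4=6) → (p0=21, p1=0, p2=8, p3=1, p4=7)
step 7: fire T0:  (p0=21, p1=0, p2=8, p3=1, p4=7) → (p0=24, p1=0, p2=9, p3=1, p4=8)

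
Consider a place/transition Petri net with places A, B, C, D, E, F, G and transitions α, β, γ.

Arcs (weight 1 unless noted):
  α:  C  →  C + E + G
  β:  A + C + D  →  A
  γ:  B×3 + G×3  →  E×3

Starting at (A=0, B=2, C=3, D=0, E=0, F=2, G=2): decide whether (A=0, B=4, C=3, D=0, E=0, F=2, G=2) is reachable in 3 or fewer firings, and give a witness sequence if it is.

NO — not reachable within 3 firings

depth 0: 1 marking
depth 1: 2 markings reached so far
depth 2: 3 markings reached so far
depth 3: 4 markings reached so far
target is not among the 4 markings reachable within 3 steps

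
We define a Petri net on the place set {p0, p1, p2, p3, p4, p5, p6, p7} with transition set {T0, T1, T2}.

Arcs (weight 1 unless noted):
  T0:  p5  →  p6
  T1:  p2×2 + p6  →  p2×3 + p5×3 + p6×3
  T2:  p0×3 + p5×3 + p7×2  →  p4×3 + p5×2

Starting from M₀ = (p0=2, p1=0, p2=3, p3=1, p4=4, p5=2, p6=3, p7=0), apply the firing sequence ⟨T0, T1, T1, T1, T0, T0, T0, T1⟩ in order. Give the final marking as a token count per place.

step 1: fire T0:  (p0=2, p1=0, p2=3, p3=1, p4=4, p5=2, p6=3, p7=0) → (p0=2, p1=0, p2=3, p3=1, p4=4, p5=1, p6=4, p7=0)
step 2: fire T1:  (p0=2, p1=0, p2=3, p3=1, p4=4, p5=1, p6=4, p7=0) → (p0=2, p1=0, p2=4, p3=1, p4=4, p5=4, p6=6, p7=0)
step 3: fire T1:  (p0=2, p1=0, p2=4, p3=1, p4=4, p5=4, p6=6, p7=0) → (p0=2, p1=0, p2=5, p3=1, p4=4, p5=7, p6=8, p7=0)
step 4: fire T1:  (p0=2, p1=0, p2=5, p3=1, p4=4, p5=7, p6=8, p7=0) → (p0=2, p1=0, p2=6, p3=1, p4=4, p5=10, p6=10, p7=0)
step 5: fire T0:  (p0=2, p1=0, p2=6, p3=1, p4=4, p5=10, p6=10, p7=0) → (p0=2, p1=0, p2=6, p3=1, p4=4, p5=9, p6=11, p7=0)
step 6: fire T0:  (p0=2, p1=0, p2=6, p3=1, p4=4, p5=9, p6=11, p7=0) → (p0=2, p1=0, p2=6, p3=1, p4=4, p5=8, p6=12, p7=0)
step 7: fire T0:  (p0=2, p1=0, p2=6, p3=1, p4=4, p5=8, p6=12, p7=0) → (p0=2, p1=0, p2=6, p3=1, p4=4, p5=7, p6=13, p7=0)
step 8: fire T1:  (p0=2, p1=0, p2=6, p3=1, p4=4, p5=7, p6=13, p7=0) → (p0=2, p1=0, p2=7, p3=1, p4=4, p5=10, p6=15, p7=0)

(p0=2, p1=0, p2=7, p3=1, p4=4, p5=10, p6=15, p7=0)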